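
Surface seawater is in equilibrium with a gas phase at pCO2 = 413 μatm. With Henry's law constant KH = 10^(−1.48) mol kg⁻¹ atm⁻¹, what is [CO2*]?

KH = 10^(−1.48) = 3.311×10^-2 mol kg⁻¹ atm⁻¹
[CO2*] = KH · pCO2 = 3.311×10^-2 × 413×10^-6 atm = 1.37×10^-5 mol/kg

[CO2*] = 13.7 μmol/kg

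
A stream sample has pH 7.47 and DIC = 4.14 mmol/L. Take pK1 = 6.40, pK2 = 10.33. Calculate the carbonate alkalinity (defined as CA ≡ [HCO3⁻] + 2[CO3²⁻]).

CA = 3.82 mmol/L

CA = [HCO3⁻] + 2[CO3²⁻] = (α₁ + 2α₂)·DIC
At pH 7.47: [H⁺]/K1 = 10^-1.07 = 0.085114, K2/[H⁺] = 10^-2.86 = 0.0013804
α₁ = 1/(1 + 0.085114 + 0.0013804) = 1/1.0865 = 0.9204; α₂ = α₁·K2/[H⁺] = 0.001270
α₁ + 2α₂ = 0.9229
CA = 0.9229 × 4.14 = 3.82 mmol/L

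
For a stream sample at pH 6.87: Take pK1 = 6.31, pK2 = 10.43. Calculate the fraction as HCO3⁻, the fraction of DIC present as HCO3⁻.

α₁ = 0.784

α₁ = 1 / (1 + [H⁺]/K1 + K2/[H⁺]) = 1 / (1 + 10^-0.56 + 10^-3.56)
   = 1 / (1 + 0.27542 + 0.00027542) = 1/1.2757 = 0.7839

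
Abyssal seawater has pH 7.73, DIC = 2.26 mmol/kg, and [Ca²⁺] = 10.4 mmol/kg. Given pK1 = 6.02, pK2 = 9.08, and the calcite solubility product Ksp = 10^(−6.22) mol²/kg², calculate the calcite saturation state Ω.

α₂ = 1 / (1 + [H⁺]/K2 + [H⁺]²/(K1K2)) = 1 / (1 + 10^+1.35 + 10^-0.36)
   = 1 / (1 + 22.387 + 0.43652) = 1/23.824 = 0.04197
[CO3²⁻] = α₂ × DIC = 0.04197 × 2.26 = 0.09486 mmol/kg
Ksp = 10^(−6.22) = 6.026×10^-7
Ω = [Ca²⁺][CO3²⁻]/Ksp = (10.4×10^-3)(9.486×10^-5) / 6.026×10^-7 = 1.64

Ω = 1.64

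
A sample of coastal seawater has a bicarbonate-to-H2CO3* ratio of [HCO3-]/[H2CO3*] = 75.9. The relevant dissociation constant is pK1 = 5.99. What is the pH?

From K1 = [H⁺][HCO3-]/[H2CO3*]:  pH = pK1 + log₁₀([HCO3-]/[H2CO3*])
log₁₀(75.9) = +1.880
pH = 5.99 + (+1.880) = 7.87

pH = 7.87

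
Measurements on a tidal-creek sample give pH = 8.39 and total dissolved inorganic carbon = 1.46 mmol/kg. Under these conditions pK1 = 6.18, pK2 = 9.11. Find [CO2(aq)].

[CO2*] = 7.52 μmol/kg

α₀ = 1 / (1 + K1/[H⁺] + K1K2/[H⁺]²) = 1 / (1 + 10^+2.21 + 10^+1.49)
   = 1 / (1 + 162.18 + 30.903) = 1/194.08 = 0.005152
[CO2*] = α₀ × DIC = 0.005152 × 1.46 = 0.00752 mmol/kg = 7.52 μmol/kg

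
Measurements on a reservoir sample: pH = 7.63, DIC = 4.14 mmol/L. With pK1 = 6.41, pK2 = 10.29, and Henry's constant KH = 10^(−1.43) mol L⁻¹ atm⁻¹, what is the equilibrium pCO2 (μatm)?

α₀ = 1 / (1 + K1/[H⁺] + K1K2/[H⁺]²) = 1 / (1 + 10^+1.22 + 10^-1.44)
   = 1 / (1 + 16.596 + 0.036308) = 1/17.632 = 0.05671
[CO2*] = α₀ × DIC = 0.05671 × 4.14 = 0.2348 mmol/L
pCO2 = [CO2*]/KH = 2.348×10^-4 / 3.715×10^-2 = 6320 μatm

pCO2 = 6320 μatm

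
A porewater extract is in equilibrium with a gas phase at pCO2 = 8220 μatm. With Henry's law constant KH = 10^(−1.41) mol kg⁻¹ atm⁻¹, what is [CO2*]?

[CO2*] = 320 μmol/kg

KH = 10^(−1.41) = 3.890×10^-2 mol kg⁻¹ atm⁻¹
[CO2*] = KH · pCO2 = 3.890×10^-2 × 8220×10^-6 atm = 3.20×10^-4 mol/kg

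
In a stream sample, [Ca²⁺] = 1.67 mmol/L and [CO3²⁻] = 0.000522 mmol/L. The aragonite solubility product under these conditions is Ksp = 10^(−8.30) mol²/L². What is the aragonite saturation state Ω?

Ω = 0.174

Ksp = 10^(−8.30) = 5.012×10^-9
Ω = [Ca²⁺][CO3²⁻]/Ksp = (1.67×10^-3)(0.000522×10^-3) / 5.012×10^-9 = 0.174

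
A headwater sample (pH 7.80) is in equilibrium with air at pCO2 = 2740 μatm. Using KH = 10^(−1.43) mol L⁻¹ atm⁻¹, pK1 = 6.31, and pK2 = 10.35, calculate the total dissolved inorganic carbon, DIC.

[CO2*] = KH · pCO2 = 10^(−1.43) × 2740×10^-6 = 1.018×10^-4 mol/L
α₀ = 1/(1 + K1/[H⁺] + K1K2/[H⁺]²) = 1/(1 + 10^+1.49 + 10^-1.06) = 0.03126
DIC = [CO2*]/α₀ = 1.018×10^-4 / 0.03126 = 3.26 mmol/L

DIC = 3.26 mmol/L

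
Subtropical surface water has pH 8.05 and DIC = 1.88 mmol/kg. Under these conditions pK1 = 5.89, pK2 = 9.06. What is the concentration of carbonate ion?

[CO3²⁻] = 0.166 mmol/kg

α₂ = 1 / (1 + [H⁺]/K2 + [H⁺]²/(K1K2)) = 1 / (1 + 10^+1.01 + 10^-1.15)
   = 1 / (1 + 10.233 + 0.070795) = 1/11.304 = 0.08847
[CO3²⁻] = α₂ × DIC = 0.08847 × 1.88 = 0.166 mmol/kg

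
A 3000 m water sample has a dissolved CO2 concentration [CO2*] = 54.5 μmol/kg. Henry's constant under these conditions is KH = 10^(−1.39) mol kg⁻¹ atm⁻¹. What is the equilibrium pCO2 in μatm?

pCO2 = 1340 μatm

KH = 10^(−1.39) = 4.074×10^-2 mol kg⁻¹ atm⁻¹
pCO2 = [CO2*]/KH = 54.5×10^-6 / 4.074×10^-2 = 1.34×10^-3 atm = 1340 μatm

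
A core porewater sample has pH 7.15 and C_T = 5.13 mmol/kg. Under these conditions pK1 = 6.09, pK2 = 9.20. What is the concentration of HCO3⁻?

[HCO3⁻] = 4.68 mmol/kg

α₁ = 1 / (1 + [H⁺]/K1 + K2/[H⁺]) = 1 / (1 + 10^-1.06 + 10^-2.05)
   = 1 / (1 + 0.087096 + 0.0089125) = 1/1.0960 = 0.9124
[HCO3⁻] = α₁ × DIC = 0.9124 × 5.13 = 4.68 mmol/kg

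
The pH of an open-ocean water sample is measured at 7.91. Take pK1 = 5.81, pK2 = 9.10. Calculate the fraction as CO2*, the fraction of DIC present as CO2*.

α₀ = 1 / (1 + K1/[H⁺] + K1K2/[H⁺]²) = 1 / (1 + 10^+2.10 + 10^+0.91)
   = 1 / (1 + 125.89 + 8.1283) = 1/135.02 = 0.007406

α₀ = 0.00741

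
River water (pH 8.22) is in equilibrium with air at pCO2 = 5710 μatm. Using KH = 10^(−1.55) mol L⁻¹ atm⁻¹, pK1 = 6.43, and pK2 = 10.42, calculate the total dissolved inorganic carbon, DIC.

[CO2*] = KH · pCO2 = 10^(−1.55) × 5710×10^-6 = 1.609×10^-4 mol/L
α₀ = 1/(1 + K1/[H⁺] + K1K2/[H⁺]²) = 1/(1 + 10^+1.79 + 10^-0.41) = 0.01586
DIC = [CO2*]/α₀ = 1.609×10^-4 / 0.01586 = 10.1 mmol/L

DIC = 10.1 mmol/L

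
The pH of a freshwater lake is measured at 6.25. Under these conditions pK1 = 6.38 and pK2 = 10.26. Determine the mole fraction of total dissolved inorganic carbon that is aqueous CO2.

α₀ = 1 / (1 + K1/[H⁺] + K1K2/[H⁺]²) = 1 / (1 + 10^-0.13 + 10^-4.14)
   = 1 / (1 + 0.74131 + 7.2444×10^-5) = 1/1.7414 = 0.5743

α₀ = 0.574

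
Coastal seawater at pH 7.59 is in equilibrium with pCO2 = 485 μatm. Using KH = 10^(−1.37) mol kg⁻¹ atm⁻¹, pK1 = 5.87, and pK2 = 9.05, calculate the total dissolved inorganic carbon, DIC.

DIC = 1.14 mmol/kg

[CO2*] = KH · pCO2 = 10^(−1.37) × 485×10^-6 = 2.069×10^-5 mol/kg
α₀ = 1/(1 + K1/[H⁺] + K1K2/[H⁺]²) = 1/(1 + 10^+1.72 + 10^+0.26) = 0.01808
DIC = [CO2*]/α₀ = 2.069×10^-5 / 0.01808 = 1.14 mmol/kg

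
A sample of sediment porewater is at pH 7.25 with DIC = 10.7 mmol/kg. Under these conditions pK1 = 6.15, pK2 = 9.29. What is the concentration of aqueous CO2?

α₀ = 1 / (1 + K1/[H⁺] + K1K2/[H⁺]²) = 1 / (1 + 10^+1.10 + 10^-0.94)
   = 1 / (1 + 12.589 + 0.11482) = 1/13.704 = 0.07297
[CO2*] = α₀ × DIC = 0.07297 × 10.7 = 0.781 mmol/kg

[CO2*] = 0.781 mmol/kg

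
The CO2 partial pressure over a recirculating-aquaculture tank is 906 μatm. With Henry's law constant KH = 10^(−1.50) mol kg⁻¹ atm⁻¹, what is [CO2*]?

[CO2*] = 28.7 μmol/kg

KH = 10^(−1.50) = 3.162×10^-2 mol kg⁻¹ atm⁻¹
[CO2*] = KH · pCO2 = 3.162×10^-2 × 906×10^-6 atm = 2.87×10^-5 mol/kg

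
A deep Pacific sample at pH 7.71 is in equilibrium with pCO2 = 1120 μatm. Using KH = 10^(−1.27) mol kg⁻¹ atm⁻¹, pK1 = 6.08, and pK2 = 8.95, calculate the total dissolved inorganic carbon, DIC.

DIC = 2.77 mmol/kg

[CO2*] = KH · pCO2 = 10^(−1.27) × 1120×10^-6 = 6.015×10^-5 mol/kg
α₀ = 1/(1 + K1/[H⁺] + K1K2/[H⁺]²) = 1/(1 + 10^+1.63 + 10^+0.39) = 0.02169
DIC = [CO2*]/α₀ = 6.015×10^-5 / 0.02169 = 2.77 mmol/kg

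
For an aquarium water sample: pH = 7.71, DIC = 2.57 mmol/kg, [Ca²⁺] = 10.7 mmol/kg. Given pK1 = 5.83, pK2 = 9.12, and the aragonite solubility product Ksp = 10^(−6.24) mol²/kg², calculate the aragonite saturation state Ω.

Ω = 1.77

α₂ = 1 / (1 + [H⁺]/K2 + [H⁺]²/(K1K2)) = 1 / (1 + 10^+1.41 + 10^-0.47)
   = 1 / (1 + 25.704 + 0.33884) = 1/27.043 = 0.03698
[CO3²⁻] = α₂ × DIC = 0.03698 × 2.57 = 0.09503 mmol/kg
Ksp = 10^(−6.24) = 5.754×10^-7
Ω = [Ca²⁺][CO3²⁻]/Ksp = (10.7×10^-3)(9.503×10^-5) / 5.754×10^-7 = 1.77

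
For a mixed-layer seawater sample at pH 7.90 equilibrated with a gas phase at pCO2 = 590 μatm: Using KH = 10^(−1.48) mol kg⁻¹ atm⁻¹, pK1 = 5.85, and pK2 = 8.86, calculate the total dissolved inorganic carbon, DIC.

DIC = 2.45 mmol/kg

[CO2*] = KH · pCO2 = 10^(−1.48) × 590×10^-6 = 1.954×10^-5 mol/kg
α₀ = 1/(1 + K1/[H⁺] + K1K2/[H⁺]²) = 1/(1 + 10^+2.05 + 10^+1.09) = 0.007968
DIC = [CO2*]/α₀ = 1.954×10^-5 / 0.007968 = 2.45 mmol/kg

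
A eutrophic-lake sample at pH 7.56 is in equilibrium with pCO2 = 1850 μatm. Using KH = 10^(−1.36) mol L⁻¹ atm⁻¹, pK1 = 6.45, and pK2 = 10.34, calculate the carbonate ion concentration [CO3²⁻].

[CO2*] = KH · pCO2 = 10^(−1.36) × 1850×10^-6 = 8.076×10^-5 mol/L
α₀ = 1/(1 + K1/[H⁺] + K1K2/[H⁺]²) = 1/(1 + 10^+1.11 + 10^-1.67) = 0.07192
DIC = [CO2*]/α₀ = 8.076×10^-5 / 0.07192 = 1.123 mmol/L
[CO3²⁻] = α₂·DIC; α₂ = 0.001538, so [CO3²⁻] = 0.001538 × 1.123 = 0.00173 mmol/L = 1.73 μmol/L

[CO3²⁻] = 1.73 μmol/L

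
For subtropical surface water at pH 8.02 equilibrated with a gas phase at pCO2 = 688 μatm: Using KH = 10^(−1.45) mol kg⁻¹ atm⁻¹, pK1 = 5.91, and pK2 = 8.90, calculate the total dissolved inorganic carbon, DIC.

DIC = 3.58 mmol/kg

[CO2*] = KH · pCO2 = 10^(−1.45) × 688×10^-6 = 2.441×10^-5 mol/kg
α₀ = 1/(1 + K1/[H⁺] + K1K2/[H⁺]²) = 1/(1 + 10^+2.11 + 10^+1.23) = 0.006812
DIC = [CO2*]/α₀ = 2.441×10^-5 / 0.006812 = 3.58 mmol/kg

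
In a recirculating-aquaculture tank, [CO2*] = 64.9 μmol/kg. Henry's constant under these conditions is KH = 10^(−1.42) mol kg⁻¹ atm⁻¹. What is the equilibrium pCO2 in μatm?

pCO2 = 1710 μatm

KH = 10^(−1.42) = 3.802×10^-2 mol kg⁻¹ atm⁻¹
pCO2 = [CO2*]/KH = 64.9×10^-6 / 3.802×10^-2 = 1.71×10^-3 atm = 1710 μatm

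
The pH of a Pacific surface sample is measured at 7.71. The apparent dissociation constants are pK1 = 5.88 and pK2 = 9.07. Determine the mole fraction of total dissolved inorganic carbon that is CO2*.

α₀ = 1 / (1 + K1/[H⁺] + K1K2/[H⁺]²) = 1 / (1 + 10^+1.83 + 10^+0.47)
   = 1 / (1 + 67.608 + 2.9512) = 1/71.560 = 0.01397

α₀ = 0.0140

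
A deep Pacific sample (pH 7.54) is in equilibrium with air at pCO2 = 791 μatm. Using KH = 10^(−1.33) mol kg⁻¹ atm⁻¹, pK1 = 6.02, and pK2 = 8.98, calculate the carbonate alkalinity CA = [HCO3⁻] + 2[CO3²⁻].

CA = 1.31 mmol/kg

[CO2*] = KH · pCO2 = 10^(−1.33) × 791×10^-6 = 3.700×10^-5 mol/kg
α₀ = 1/(1 + K1/[H⁺] + K1K2/[H⁺]²) = 1/(1 + 10^+1.52 + 10^+0.08) = 0.02832
DIC = [CO2*]/α₀ = 3.700×10^-5 / 0.02832 = 1.307 mmol/kg
CA = (α₁ + 2α₂)·DIC = (0.9376 + 2×0.03404) × 1.307 = 1.31 mmol/kg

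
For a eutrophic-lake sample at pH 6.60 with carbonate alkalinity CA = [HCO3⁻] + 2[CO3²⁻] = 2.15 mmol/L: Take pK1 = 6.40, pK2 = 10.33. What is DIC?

CA = [HCO3⁻] + 2[CO3²⁻] = (α₁ + 2α₂)·DIC
At pH 6.60: [H⁺]/K1 = 10^-0.20 = 0.63096, K2/[H⁺] = 10^-3.73 = 0.00018621
α₁ = 1/(1 + 0.63096 + 0.00018621) = 1/1.6311 = 0.6131; α₂ = α₁·K2/[H⁺] = 0.0001142
α₁ + 2α₂ = 0.6133
DIC = CA / (α₁ + 2α₂) = 2.15 / 0.6133 = 3.51 mmol/L

DIC = 3.51 mmol/L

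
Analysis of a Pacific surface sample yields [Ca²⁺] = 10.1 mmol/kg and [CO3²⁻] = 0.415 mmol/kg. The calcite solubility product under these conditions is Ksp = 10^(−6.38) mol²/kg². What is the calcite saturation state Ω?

Ksp = 10^(−6.38) = 4.169×10^-7
Ω = [Ca²⁺][CO3²⁻]/Ksp = (10.1×10^-3)(0.415×10^-3) / 4.169×10^-7 = 10.1

Ω = 10.1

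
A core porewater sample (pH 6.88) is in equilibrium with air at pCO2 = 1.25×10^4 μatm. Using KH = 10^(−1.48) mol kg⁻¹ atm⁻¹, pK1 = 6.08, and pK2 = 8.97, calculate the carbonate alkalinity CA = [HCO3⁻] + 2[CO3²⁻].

CA = 2.65 mmol/kg

[CO2*] = KH · pCO2 = 10^(−1.48) × 1.25×10^4×10^-6 = 4.139×10^-4 mol/kg
α₀ = 1/(1 + K1/[H⁺] + K1K2/[H⁺]²) = 1/(1 + 10^+0.80 + 10^-1.29) = 0.1359
DIC = [CO2*]/α₀ = 4.139×10^-4 / 0.1359 = 3.047 mmol/kg
CA = (α₁ + 2α₂)·DIC = (0.8572 + 2×0.006967) × 3.047 = 2.65 mmol/kg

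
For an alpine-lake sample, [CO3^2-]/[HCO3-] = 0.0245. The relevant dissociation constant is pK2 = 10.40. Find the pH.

From K2 = [H⁺][CO3^2-]/[HCO3-]:  pH = pK2 + log₁₀([CO3^2-]/[HCO3-])
log₁₀(0.0245) = -1.611
pH = 10.40 + (-1.611) = 8.79

pH = 8.79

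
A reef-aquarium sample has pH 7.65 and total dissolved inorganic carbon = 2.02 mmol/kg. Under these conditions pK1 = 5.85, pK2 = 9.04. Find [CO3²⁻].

[CO3²⁻] = 0.0779 mmol/kg

α₂ = 1 / (1 + [H⁺]/K2 + [H⁺]²/(K1K2)) = 1 / (1 + 10^+1.39 + 10^-0.41)
   = 1 / (1 + 24.547 + 0.38905) = 1/25.936 = 0.03856
[CO3²⁻] = α₂ × DIC = 0.03856 × 2.02 = 0.0779 mmol/kg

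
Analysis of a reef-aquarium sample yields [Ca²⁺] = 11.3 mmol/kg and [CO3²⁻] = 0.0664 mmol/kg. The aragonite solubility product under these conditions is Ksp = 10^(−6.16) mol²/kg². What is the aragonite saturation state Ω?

Ksp = 10^(−6.16) = 6.918×10^-7
Ω = [Ca²⁺][CO3²⁻]/Ksp = (11.3×10^-3)(0.0664×10^-3) / 6.918×10^-7 = 1.08

Ω = 1.08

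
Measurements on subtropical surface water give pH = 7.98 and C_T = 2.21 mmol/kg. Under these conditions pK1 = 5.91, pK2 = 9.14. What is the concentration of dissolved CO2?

[CO2*] = 17.5 μmol/kg

α₀ = 1 / (1 + K1/[H⁺] + K1K2/[H⁺]²) = 1 / (1 + 10^+2.07 + 10^+0.91)
   = 1 / (1 + 117.49 + 8.1283) = 1/126.62 = 0.007898
[CO2*] = α₀ × DIC = 0.007898 × 2.21 = 0.0175 mmol/kg = 17.5 μmol/kg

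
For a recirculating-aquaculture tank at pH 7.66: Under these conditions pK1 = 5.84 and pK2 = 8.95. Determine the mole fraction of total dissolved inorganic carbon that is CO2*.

α₀ = 0.0142

α₀ = 1 / (1 + K1/[H⁺] + K1K2/[H⁺]²) = 1 / (1 + 10^+1.82 + 10^+0.53)
   = 1 / (1 + 66.069 + 3.3884) = 1/70.458 = 0.01419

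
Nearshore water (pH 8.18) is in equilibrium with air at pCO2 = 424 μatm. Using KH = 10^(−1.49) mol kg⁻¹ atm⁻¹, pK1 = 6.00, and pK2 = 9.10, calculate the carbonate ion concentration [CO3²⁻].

[CO3²⁻] = 0.250 mmol/kg

[CO2*] = KH · pCO2 = 10^(−1.49) × 424×10^-6 = 1.372×10^-5 mol/kg
α₀ = 1/(1 + K1/[H⁺] + K1K2/[H⁺]²) = 1/(1 + 10^+2.18 + 10^+1.26) = 0.005863
DIC = [CO2*]/α₀ = 1.372×10^-5 / 0.005863 = 2.340 mmol/kg
[CO3²⁻] = α₂·DIC; α₂ = 0.1067, so [CO3²⁻] = 0.1067 × 2.340 = 0.250 mmol/kg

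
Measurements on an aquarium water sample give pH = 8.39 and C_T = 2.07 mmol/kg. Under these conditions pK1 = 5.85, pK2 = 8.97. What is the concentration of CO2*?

α₀ = 1 / (1 + K1/[H⁺] + K1K2/[H⁺]²) = 1 / (1 + 10^+2.54 + 10^+1.96)
   = 1 / (1 + 346.74 + 91.201) = 1/438.94 = 0.002278
[CO2*] = α₀ × DIC = 0.002278 × 2.07 = 0.00472 mmol/kg = 4.72 μmol/kg

[CO2*] = 4.72 μmol/kg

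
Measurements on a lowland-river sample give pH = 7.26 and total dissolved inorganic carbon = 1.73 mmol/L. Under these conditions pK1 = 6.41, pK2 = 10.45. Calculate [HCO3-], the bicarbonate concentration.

[HCO3⁻] = 1.52 mmol/L

α₁ = 1 / (1 + [H⁺]/K1 + K2/[H⁺]) = 1 / (1 + 10^-0.85 + 10^-3.19)
   = 1 / (1 + 0.14125 + 0.00064565) = 1/1.1419 = 0.8757
[HCO3⁻] = α₁ × DIC = 0.8757 × 1.73 = 1.52 mmol/L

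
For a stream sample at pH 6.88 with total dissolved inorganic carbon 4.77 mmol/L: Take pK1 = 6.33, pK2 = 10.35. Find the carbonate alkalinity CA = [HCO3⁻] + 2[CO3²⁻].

CA = 3.72 mmol/L

CA = [HCO3⁻] + 2[CO3²⁻] = (α₁ + 2α₂)·DIC
At pH 6.88: [H⁺]/K1 = 10^-0.55 = 0.28184, K2/[H⁺] = 10^-3.47 = 0.00033884
α₁ = 1/(1 + 0.28184 + 0.00033884) = 1/1.2822 = 0.7799; α₂ = α₁·K2/[H⁺] = 0.0002643
α₁ + 2α₂ = 0.7805
CA = 0.7805 × 4.77 = 3.72 mmol/L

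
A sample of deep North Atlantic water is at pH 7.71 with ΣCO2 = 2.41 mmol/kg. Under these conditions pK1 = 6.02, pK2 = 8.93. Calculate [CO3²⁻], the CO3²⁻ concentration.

α₂ = 1 / (1 + [H⁺]/K2 + [H⁺]²/(K1K2)) = 1 / (1 + 10^+1.22 + 10^-0.47)
   = 1 / (1 + 16.596 + 0.33884) = 1/17.935 = 0.05576
[CO3²⁻] = α₂ × DIC = 0.05576 × 2.41 = 0.134 mmol/kg

[CO3²⁻] = 0.134 mmol/kg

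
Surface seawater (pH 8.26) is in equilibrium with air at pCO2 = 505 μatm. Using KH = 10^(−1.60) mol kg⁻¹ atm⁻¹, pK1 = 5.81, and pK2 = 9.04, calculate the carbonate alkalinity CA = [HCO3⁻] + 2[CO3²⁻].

CA = 4.76 mmol/kg

[CO2*] = KH · pCO2 = 10^(−1.60) × 505×10^-6 = 1.269×10^-5 mol/kg
α₀ = 1/(1 + K1/[H⁺] + K1K2/[H⁺]²) = 1/(1 + 10^+2.45 + 10^+1.67) = 0.003034
DIC = [CO2*]/α₀ = 1.269×10^-5 / 0.003034 = 4.181 mmol/kg
CA = (α₁ + 2α₂)·DIC = (0.8551 + 2×0.1419) × 4.181 = 4.76 mmol/kg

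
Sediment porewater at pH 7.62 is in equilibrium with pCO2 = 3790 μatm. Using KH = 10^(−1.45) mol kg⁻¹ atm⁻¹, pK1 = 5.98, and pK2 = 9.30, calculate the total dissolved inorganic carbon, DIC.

[CO2*] = KH · pCO2 = 10^(−1.45) × 3790×10^-6 = 1.345×10^-4 mol/kg
α₀ = 1/(1 + K1/[H⁺] + K1K2/[H⁺]²) = 1/(1 + 10^+1.64 + 10^-0.04) = 0.02195
DIC = [CO2*]/α₀ = 1.345×10^-4 / 0.02195 = 6.13 mmol/kg

DIC = 6.13 mmol/kg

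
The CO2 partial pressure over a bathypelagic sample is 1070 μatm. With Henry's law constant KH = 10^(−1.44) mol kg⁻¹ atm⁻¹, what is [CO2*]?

[CO2*] = 38.8 μmol/kg

KH = 10^(−1.44) = 3.631×10^-2 mol kg⁻¹ atm⁻¹
[CO2*] = KH · pCO2 = 3.631×10^-2 × 1070×10^-6 atm = 3.88×10^-5 mol/kg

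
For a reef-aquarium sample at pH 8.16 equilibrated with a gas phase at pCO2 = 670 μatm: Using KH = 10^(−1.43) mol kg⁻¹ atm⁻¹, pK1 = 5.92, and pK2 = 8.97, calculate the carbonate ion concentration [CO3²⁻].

[CO3²⁻] = 0.670 mmol/kg

[CO2*] = KH · pCO2 = 10^(−1.43) × 670×10^-6 = 2.489×10^-5 mol/kg
α₀ = 1/(1 + K1/[H⁺] + K1K2/[H⁺]²) = 1/(1 + 10^+2.24 + 10^+1.43) = 0.004958
DIC = [CO2*]/α₀ = 2.489×10^-5 / 0.004958 = 5.021 mmol/kg
[CO3²⁻] = α₂·DIC; α₂ = 0.1334, so [CO3²⁻] = 0.1334 × 5.021 = 0.670 mmol/kg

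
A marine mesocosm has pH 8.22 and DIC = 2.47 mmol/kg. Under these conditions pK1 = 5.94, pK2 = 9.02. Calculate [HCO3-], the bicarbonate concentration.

[HCO3⁻] = 2.12 mmol/kg

α₁ = 1 / (1 + [H⁺]/K1 + K2/[H⁺]) = 1 / (1 + 10^-2.28 + 10^-0.80)
   = 1 / (1 + 0.0052481 + 0.15849) = 1/1.1637 = 0.8593
[HCO3⁻] = α₁ × DIC = 0.8593 × 2.47 = 2.12 mmol/kg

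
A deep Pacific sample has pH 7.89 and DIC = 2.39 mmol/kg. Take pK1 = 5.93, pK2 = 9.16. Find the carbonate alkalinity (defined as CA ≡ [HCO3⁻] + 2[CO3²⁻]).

CA = 2.49 mmol/kg

CA = [HCO3⁻] + 2[CO3²⁻] = (α₁ + 2α₂)·DIC
At pH 7.89: [H⁺]/K1 = 10^-1.96 = 0.010965, K2/[H⁺] = 10^-1.27 = 0.053703
α₁ = 1/(1 + 0.010965 + 0.053703) = 1/1.0647 = 0.9393; α₂ = α₁·K2/[H⁺] = 0.05044
α₁ + 2α₂ = 1.0401
CA = 1.0401 × 2.39 = 2.49 mmol/kg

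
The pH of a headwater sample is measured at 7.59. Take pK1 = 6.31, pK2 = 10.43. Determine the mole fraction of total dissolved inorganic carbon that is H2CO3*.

α₀ = 1 / (1 + K1/[H⁺] + K1K2/[H⁺]²) = 1 / (1 + 10^+1.28 + 10^-1.56)
   = 1 / (1 + 19.055 + 0.027542) = 1/20.082 = 0.04980

α₀ = 0.0498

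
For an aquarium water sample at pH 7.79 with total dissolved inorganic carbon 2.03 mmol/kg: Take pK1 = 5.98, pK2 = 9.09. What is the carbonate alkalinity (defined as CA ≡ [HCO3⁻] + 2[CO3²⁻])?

CA = [HCO3⁻] + 2[CO3²⁻] = (α₁ + 2α₂)·DIC
At pH 7.79: [H⁺]/K1 = 10^-1.81 = 0.015488, K2/[H⁺] = 10^-1.30 = 0.050119
α₁ = 1/(1 + 0.015488 + 0.050119) = 1/1.0656 = 0.9384; α₂ = α₁·K2/[H⁺] = 0.04703
α₁ + 2α₂ = 1.0325
CA = 1.0325 × 2.03 = 2.10 mmol/kg

CA = 2.10 mmol/kg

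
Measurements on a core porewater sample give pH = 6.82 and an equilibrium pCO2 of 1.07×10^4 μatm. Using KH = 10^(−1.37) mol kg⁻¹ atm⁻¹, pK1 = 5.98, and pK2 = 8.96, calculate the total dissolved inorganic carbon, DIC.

DIC = 3.64 mmol/kg

[CO2*] = KH · pCO2 = 10^(−1.37) × 1.07×10^4×10^-6 = 4.564×10^-4 mol/kg
α₀ = 1/(1 + K1/[H⁺] + K1K2/[H⁺]²) = 1/(1 + 10^+0.84 + 10^-1.30) = 0.1255
DIC = [CO2*]/α₀ = 4.564×10^-4 / 0.1255 = 3.64 mmol/kg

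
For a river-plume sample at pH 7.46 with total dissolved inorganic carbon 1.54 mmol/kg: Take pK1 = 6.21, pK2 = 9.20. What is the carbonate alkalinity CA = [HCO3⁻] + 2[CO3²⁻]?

CA = 1.49 mmol/kg

CA = [HCO3⁻] + 2[CO3²⁻] = (α₁ + 2α₂)·DIC
At pH 7.46: [H⁺]/K1 = 10^-1.25 = 0.056234, K2/[H⁺] = 10^-1.74 = 0.018197
α₁ = 1/(1 + 0.056234 + 0.018197) = 1/1.0744 = 0.9307; α₂ = α₁·K2/[H⁺] = 0.01694
α₁ + 2α₂ = 0.9646
CA = 0.9646 × 1.54 = 1.49 mmol/kg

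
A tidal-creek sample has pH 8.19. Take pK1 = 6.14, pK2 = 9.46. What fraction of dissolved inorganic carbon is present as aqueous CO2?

α₀ = 0.00839

α₀ = 1 / (1 + K1/[H⁺] + K1K2/[H⁺]²) = 1 / (1 + 10^+2.05 + 10^+0.78)
   = 1 / (1 + 112.20 + 6.0256) = 1/119.23 = 0.008387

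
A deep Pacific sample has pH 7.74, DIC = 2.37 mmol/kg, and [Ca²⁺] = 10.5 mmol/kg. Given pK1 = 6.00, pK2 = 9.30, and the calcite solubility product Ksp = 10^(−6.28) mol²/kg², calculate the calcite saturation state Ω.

Ω = 1.25

α₂ = 1 / (1 + [H⁺]/K2 + [H⁺]²/(K1K2)) = 1 / (1 + 10^+1.56 + 10^-0.18)
   = 1 / (1 + 36.308 + 0.66069) = 1/37.968 = 0.02634
[CO3²⁻] = α₂ × DIC = 0.02634 × 2.37 = 0.06242 mmol/kg
Ksp = 10^(−6.28) = 5.248×10^-7
Ω = [Ca²⁺][CO3²⁻]/Ksp = (10.5×10^-3)(6.242×10^-5) / 5.248×10^-7 = 1.25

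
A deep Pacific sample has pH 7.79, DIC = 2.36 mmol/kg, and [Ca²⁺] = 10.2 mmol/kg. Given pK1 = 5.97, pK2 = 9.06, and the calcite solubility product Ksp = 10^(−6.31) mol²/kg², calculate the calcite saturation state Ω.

α₂ = 1 / (1 + [H⁺]/K2 + [H⁺]²/(K1K2)) = 1 / (1 + 10^+1.27 + 10^-0.55)
   = 1 / (1 + 18.621 + 0.28184) = 1/19.903 = 0.05024
[CO3²⁻] = α₂ × DIC = 0.05024 × 2.36 = 0.1186 mmol/kg
Ksp = 10^(−6.31) = 4.898×10^-7
Ω = [Ca²⁺][CO3²⁻]/Ksp = (10.2×10^-3)(1.186×10^-4) / 4.898×10^-7 = 2.47

Ω = 2.47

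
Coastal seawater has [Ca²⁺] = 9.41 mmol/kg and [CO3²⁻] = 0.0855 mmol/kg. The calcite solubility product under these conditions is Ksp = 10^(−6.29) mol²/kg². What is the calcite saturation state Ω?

Ksp = 10^(−6.29) = 5.129×10^-7
Ω = [Ca²⁺][CO3²⁻]/Ksp = (9.41×10^-3)(0.0855×10^-3) / 5.129×10^-7 = 1.57

Ω = 1.57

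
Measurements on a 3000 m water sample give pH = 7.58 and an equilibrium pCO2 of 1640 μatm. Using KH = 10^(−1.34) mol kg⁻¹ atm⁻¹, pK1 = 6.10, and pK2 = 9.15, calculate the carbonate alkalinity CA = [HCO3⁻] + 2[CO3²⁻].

CA = 2.39 mmol/kg

[CO2*] = KH · pCO2 = 10^(−1.34) × 1640×10^-6 = 7.496×10^-5 mol/kg
α₀ = 1/(1 + K1/[H⁺] + K1K2/[H⁺]²) = 1/(1 + 10^+1.48 + 10^-0.09) = 0.03124
DIC = [CO2*]/α₀ = 7.496×10^-5 / 0.03124 = 2.400 mmol/kg
CA = (α₁ + 2α₂)·DIC = (0.9434 + 2×0.02539) × 2.400 = 2.39 mmol/kg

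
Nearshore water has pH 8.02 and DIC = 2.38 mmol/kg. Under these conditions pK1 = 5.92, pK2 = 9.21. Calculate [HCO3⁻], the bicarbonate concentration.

α₁ = 1 / (1 + [H⁺]/K1 + K2/[H⁺]) = 1 / (1 + 10^-2.10 + 10^-1.19)
   = 1 / (1 + 0.0079433 + 0.064565) = 1/1.0725 = 0.9324
[HCO3⁻] = α₁ × DIC = 0.9324 × 2.38 = 2.22 mmol/kg

[HCO3⁻] = 2.22 mmol/kg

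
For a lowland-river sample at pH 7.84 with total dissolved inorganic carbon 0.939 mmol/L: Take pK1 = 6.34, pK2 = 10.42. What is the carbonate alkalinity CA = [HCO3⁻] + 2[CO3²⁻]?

CA = [HCO3⁻] + 2[CO3²⁻] = (α₁ + 2α₂)·DIC
At pH 7.84: [H⁺]/K1 = 10^-1.50 = 0.031623, K2/[H⁺] = 10^-2.58 = 0.0026303
α₁ = 1/(1 + 0.031623 + 0.0026303) = 1/1.0343 = 0.9669; α₂ = α₁·K2/[H⁺] = 0.002543
α₁ + 2α₂ = 0.9720
CA = 0.9720 × 0.939 = 0.913 mmol/L

CA = 0.913 mmol/L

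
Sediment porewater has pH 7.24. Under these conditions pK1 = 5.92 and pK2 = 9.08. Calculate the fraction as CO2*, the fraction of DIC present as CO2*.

α₀ = 1 / (1 + K1/[H⁺] + K1K2/[H⁺]²) = 1 / (1 + 10^+1.32 + 10^-0.52)
   = 1 / (1 + 20.893 + 0.30200) = 1/22.195 = 0.04506

α₀ = 0.0451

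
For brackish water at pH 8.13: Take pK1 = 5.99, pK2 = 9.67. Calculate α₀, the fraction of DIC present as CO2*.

α₀ = 0.00699

α₀ = 1 / (1 + K1/[H⁺] + K1K2/[H⁺]²) = 1 / (1 + 10^+2.14 + 10^+0.60)
   = 1 / (1 + 138.04 + 3.9811) = 1/143.02 = 0.006992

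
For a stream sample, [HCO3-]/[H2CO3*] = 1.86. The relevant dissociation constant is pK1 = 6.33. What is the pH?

pH = 6.60

From K1 = [H⁺][HCO3-]/[H2CO3*]:  pH = pK1 + log₁₀([HCO3-]/[H2CO3*])
log₁₀(1.86) = +0.270
pH = 6.33 + (+0.270) = 6.60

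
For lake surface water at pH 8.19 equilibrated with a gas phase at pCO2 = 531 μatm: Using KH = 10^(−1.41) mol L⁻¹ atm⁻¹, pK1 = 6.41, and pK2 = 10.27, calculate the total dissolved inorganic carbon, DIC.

DIC = 1.28 mmol/L

[CO2*] = KH · pCO2 = 10^(−1.41) × 531×10^-6 = 2.066×10^-5 mol/L
α₀ = 1/(1 + K1/[H⁺] + K1K2/[H⁺]²) = 1/(1 + 10^+1.78 + 10^-0.30) = 0.01619
DIC = [CO2*]/α₀ = 2.066×10^-5 / 0.01619 = 1.28 mmol/L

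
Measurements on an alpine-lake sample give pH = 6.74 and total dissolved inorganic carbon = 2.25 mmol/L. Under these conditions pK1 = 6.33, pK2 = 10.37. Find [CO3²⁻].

[CO3²⁻] = 0.380 μmol/L

α₂ = 1 / (1 + [H⁺]/K2 + [H⁺]²/(K1K2)) = 1 / (1 + 10^+3.63 + 10^+3.22)
   = 1 / (1 + 4265.8 + 1659.6) = 1/5926.4 = 0.0001687
[CO3²⁻] = α₂ × DIC = 0.0001687 × 2.25 = 0.000380 mmol/L = 0.380 μmol/L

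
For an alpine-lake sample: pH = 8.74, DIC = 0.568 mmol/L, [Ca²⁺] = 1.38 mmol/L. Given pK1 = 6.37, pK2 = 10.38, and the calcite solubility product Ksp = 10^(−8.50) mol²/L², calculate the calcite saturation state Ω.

Ω = 5.53

α₂ = 1 / (1 + [H⁺]/K2 + [H⁺]²/(K1K2)) = 1 / (1 + 10^+1.64 + 10^-0.73)
   = 1 / (1 + 43.652 + 0.18621) = 1/44.838 = 0.02230
[CO3²⁻] = α₂ × DIC = 0.02230 × 0.568 = 0.01267 mmol/L = 12.67 μmol/L
Ksp = 10^(−8.50) = 3.162×10^-9
Ω = [Ca²⁺][CO3²⁻]/Ksp = (1.38×10^-3)(1.267×10^-5) / 3.162×10^-9 = 5.53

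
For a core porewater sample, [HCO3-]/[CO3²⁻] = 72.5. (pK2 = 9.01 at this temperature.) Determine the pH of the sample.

From K2 = [H⁺][CO3²⁻]/[HCO3-]:  pH = pK2 − log₁₀([HCO3-]/[CO3²⁻])
log₁₀(72.5) = +1.860
pH = 9.01 − (+1.860) = 7.15

pH = 7.15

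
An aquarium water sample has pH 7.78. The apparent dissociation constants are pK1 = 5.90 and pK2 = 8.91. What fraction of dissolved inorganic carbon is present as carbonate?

α₂ = 0.0682

α₂ = 1 / (1 + [H⁺]/K2 + [H⁺]²/(K1K2)) = 1 / (1 + 10^+1.13 + 10^-0.75)
   = 1 / (1 + 13.490 + 0.17783) = 1/14.667 = 0.06818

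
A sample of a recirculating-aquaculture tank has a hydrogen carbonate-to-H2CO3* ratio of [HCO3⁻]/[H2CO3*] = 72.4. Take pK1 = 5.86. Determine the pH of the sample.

pH = 7.72

From K1 = [H⁺][HCO3⁻]/[H2CO3*]:  pH = pK1 + log₁₀([HCO3⁻]/[H2CO3*])
log₁₀(72.4) = +1.860
pH = 5.86 + (+1.860) = 7.72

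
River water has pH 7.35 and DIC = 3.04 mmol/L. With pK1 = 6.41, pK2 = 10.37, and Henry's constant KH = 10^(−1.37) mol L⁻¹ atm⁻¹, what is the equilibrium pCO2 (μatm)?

pCO2 = 7330 μatm

α₀ = 1 / (1 + K1/[H⁺] + K1K2/[H⁺]²) = 1 / (1 + 10^+0.94 + 10^-2.08)
   = 1 / (1 + 8.7096 + 0.0083176) = 1/9.7180 = 0.1029
[CO2*] = α₀ × DIC = 0.1029 × 3.04 = 0.3128 mmol/L
pCO2 = [CO2*]/KH = 3.128×10^-4 / 4.266×10^-2 = 7330 μatm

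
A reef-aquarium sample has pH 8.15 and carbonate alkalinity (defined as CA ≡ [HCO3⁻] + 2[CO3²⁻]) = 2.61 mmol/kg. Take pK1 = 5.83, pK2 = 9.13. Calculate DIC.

DIC = 2.39 mmol/kg

CA = [HCO3⁻] + 2[CO3²⁻] = (α₁ + 2α₂)·DIC
At pH 8.15: [H⁺]/K1 = 10^-2.32 = 0.0047863, K2/[H⁺] = 10^-0.98 = 0.10471
α₁ = 1/(1 + 0.0047863 + 0.10471) = 1/1.1095 = 0.9013; α₂ = α₁·K2/[H⁺] = 0.09438
α₁ + 2α₂ = 1.0901
DIC = CA / (α₁ + 2α₂) = 2.61 / 1.0901 = 2.39 mmol/kg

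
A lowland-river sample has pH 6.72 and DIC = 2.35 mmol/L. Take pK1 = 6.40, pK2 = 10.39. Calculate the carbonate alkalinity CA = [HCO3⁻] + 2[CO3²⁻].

CA = 1.59 mmol/L

CA = [HCO3⁻] + 2[CO3²⁻] = (α₁ + 2α₂)·DIC
At pH 6.72: [H⁺]/K1 = 10^-0.32 = 0.47863, K2/[H⁺] = 10^-3.67 = 0.00021380
α₁ = 1/(1 + 0.47863 + 0.00021380) = 1/1.4788 = 0.6762; α₂ = α₁·K2/[H⁺] = 0.0001446
α₁ + 2α₂ = 0.6765
CA = 0.6765 × 2.35 = 1.59 mmol/L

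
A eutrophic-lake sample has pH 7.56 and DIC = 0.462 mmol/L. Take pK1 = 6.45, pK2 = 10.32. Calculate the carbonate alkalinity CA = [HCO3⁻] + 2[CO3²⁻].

CA = 0.430 mmol/L

CA = [HCO3⁻] + 2[CO3²⁻] = (α₁ + 2α₂)·DIC
At pH 7.56: [H⁺]/K1 = 10^-1.11 = 0.077625, K2/[H⁺] = 10^-2.76 = 0.0017378
α₁ = 1/(1 + 0.077625 + 0.0017378) = 1/1.0794 = 0.9265; α₂ = α₁·K2/[H⁺] = 0.001610
α₁ + 2α₂ = 0.9297
CA = 0.9297 × 0.462 = 0.430 mmol/L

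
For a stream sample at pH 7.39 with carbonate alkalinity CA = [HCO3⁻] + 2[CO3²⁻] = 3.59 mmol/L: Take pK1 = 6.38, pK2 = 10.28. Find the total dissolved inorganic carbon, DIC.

DIC = 3.94 mmol/L

CA = [HCO3⁻] + 2[CO3²⁻] = (α₁ + 2α₂)·DIC
At pH 7.39: [H⁺]/K1 = 10^-1.01 = 0.097724, K2/[H⁺] = 10^-2.89 = 0.0012882
α₁ = 1/(1 + 0.097724 + 0.0012882) = 1/1.0990 = 0.9099; α₂ = α₁·K2/[H⁺] = 0.001172
α₁ + 2α₂ = 0.9123
DIC = CA / (α₁ + 2α₂) = 3.59 / 0.9123 = 3.94 mmol/L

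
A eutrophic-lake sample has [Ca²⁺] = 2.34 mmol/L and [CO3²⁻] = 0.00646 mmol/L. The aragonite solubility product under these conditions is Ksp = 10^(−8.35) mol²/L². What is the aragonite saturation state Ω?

Ω = 3.38

Ksp = 10^(−8.35) = 4.467×10^-9
Ω = [Ca²⁺][CO3²⁻]/Ksp = (2.34×10^-3)(0.00646×10^-3) / 4.467×10^-9 = 3.38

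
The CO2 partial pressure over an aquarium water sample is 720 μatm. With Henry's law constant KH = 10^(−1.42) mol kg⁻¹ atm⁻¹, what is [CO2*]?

[CO2*] = 27.4 μmol/kg

KH = 10^(−1.42) = 3.802×10^-2 mol kg⁻¹ atm⁻¹
[CO2*] = KH · pCO2 = 3.802×10^-2 × 720×10^-6 atm = 2.74×10^-5 mol/kg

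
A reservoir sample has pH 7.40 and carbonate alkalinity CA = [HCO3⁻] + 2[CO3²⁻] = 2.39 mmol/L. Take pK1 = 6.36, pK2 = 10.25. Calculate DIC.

DIC = 2.60 mmol/L

CA = [HCO3⁻] + 2[CO3²⁻] = (α₁ + 2α₂)·DIC
At pH 7.40: [H⁺]/K1 = 10^-1.04 = 0.091201, K2/[H⁺] = 10^-2.85 = 0.0014125
α₁ = 1/(1 + 0.091201 + 0.0014125) = 1/1.0926 = 0.9152; α₂ = α₁·K2/[H⁺] = 0.001293
α₁ + 2α₂ = 0.9178
DIC = CA / (α₁ + 2α₂) = 2.39 / 0.9178 = 2.60 mmol/L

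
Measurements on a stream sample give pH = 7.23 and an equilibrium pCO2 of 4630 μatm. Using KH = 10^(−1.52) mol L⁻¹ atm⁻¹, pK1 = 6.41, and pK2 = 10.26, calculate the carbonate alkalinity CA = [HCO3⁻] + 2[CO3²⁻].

CA = 0.926 mmol/L

[CO2*] = KH · pCO2 = 10^(−1.52) × 4630×10^-6 = 1.398×10^-4 mol/L
α₀ = 1/(1 + K1/[H⁺] + K1K2/[H⁺]²) = 1/(1 + 10^+0.82 + 10^-2.21) = 0.1314
DIC = [CO2*]/α₀ = 1.398×10^-4 / 0.1314 = 1.064 mmol/L
CA = (α₁ + 2α₂)·DIC = (0.8678 + 2×0.0008099) × 1.064 = 0.926 mmol/L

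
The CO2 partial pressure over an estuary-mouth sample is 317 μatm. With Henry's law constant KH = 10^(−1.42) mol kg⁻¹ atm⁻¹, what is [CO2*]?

KH = 10^(−1.42) = 3.802×10^-2 mol kg⁻¹ atm⁻¹
[CO2*] = KH · pCO2 = 3.802×10^-2 × 317×10^-6 atm = 1.21×10^-5 mol/kg

[CO2*] = 12.1 μmol/kg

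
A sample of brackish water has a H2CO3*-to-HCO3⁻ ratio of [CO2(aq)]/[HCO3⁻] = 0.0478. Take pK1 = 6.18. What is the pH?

From K1 = [H⁺][HCO3⁻]/[CO2(aq)]:  pH = pK1 − log₁₀([CO2(aq)]/[HCO3⁻])
log₁₀(0.0478) = -1.321
pH = 6.18 − (-1.321) = 7.50

pH = 7.50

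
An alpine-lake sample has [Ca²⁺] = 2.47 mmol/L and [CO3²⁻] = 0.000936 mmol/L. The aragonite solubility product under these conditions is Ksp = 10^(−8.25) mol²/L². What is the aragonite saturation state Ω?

Ksp = 10^(−8.25) = 5.623×10^-9
Ω = [Ca²⁺][CO3²⁻]/Ksp = (2.47×10^-3)(0.000936×10^-3) / 5.623×10^-9 = 0.411

Ω = 0.411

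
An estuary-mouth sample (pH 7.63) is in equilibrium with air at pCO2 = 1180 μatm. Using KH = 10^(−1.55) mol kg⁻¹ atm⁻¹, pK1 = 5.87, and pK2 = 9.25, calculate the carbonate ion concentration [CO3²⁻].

[CO3²⁻] = 0.0459 mmol/kg

[CO2*] = KH · pCO2 = 10^(−1.55) × 1180×10^-6 = 3.326×10^-5 mol/kg
α₀ = 1/(1 + K1/[H⁺] + K1K2/[H⁺]²) = 1/(1 + 10^+1.76 + 10^+0.14) = 0.01669
DIC = [CO2*]/α₀ = 3.326×10^-5 / 0.01669 = 1.993 mmol/kg
[CO3²⁻] = α₂·DIC; α₂ = 0.02304, so [CO3²⁻] = 0.02304 × 1.993 = 0.0459 mmol/kg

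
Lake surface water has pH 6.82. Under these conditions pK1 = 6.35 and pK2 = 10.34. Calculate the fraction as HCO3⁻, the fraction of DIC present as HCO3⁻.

α₁ = 1 / (1 + [H⁺]/K1 + K2/[H⁺]) = 1 / (1 + 10^-0.47 + 10^-3.52)
   = 1 / (1 + 0.33884 + 0.00030200) = 1/1.3391 = 0.7467

α₁ = 0.747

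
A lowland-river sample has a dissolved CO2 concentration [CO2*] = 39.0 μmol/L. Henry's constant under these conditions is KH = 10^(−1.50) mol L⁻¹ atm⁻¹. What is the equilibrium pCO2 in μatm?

KH = 10^(−1.50) = 3.162×10^-2 mol L⁻¹ atm⁻¹
pCO2 = [CO2*]/KH = 39.0×10^-6 / 3.162×10^-2 = 1.23×10^-3 atm = 1230 μatm

pCO2 = 1230 μatm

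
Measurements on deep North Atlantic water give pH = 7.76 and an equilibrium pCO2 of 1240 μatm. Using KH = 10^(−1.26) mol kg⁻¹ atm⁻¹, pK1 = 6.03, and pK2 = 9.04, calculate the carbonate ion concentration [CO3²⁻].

[CO3²⁻] = 0.192 mmol/kg

[CO2*] = KH · pCO2 = 10^(−1.26) × 1240×10^-6 = 6.814×10^-5 mol/kg
α₀ = 1/(1 + K1/[H⁺] + K1K2/[H⁺]²) = 1/(1 + 10^+1.73 + 10^+0.45) = 0.01738
DIC = [CO2*]/α₀ = 6.814×10^-5 / 0.01738 = 3.920 mmol/kg
[CO3²⁻] = α₂·DIC; α₂ = 0.04900, so [CO3²⁻] = 0.04900 × 3.920 = 0.192 mmol/kg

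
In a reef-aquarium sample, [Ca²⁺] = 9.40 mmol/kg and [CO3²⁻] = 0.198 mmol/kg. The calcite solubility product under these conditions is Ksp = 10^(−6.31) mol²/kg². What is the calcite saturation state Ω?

Ksp = 10^(−6.31) = 4.898×10^-7
Ω = [Ca²⁺][CO3²⁻]/Ksp = (9.40×10^-3)(0.198×10^-3) / 4.898×10^-7 = 3.80

Ω = 3.80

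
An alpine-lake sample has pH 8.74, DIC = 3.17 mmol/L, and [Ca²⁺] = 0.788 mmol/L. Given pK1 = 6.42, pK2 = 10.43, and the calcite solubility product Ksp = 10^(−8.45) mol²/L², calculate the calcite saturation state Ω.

Ω = 14.0

α₂ = 1 / (1 + [H⁺]/K2 + [H⁺]²/(K1K2)) = 1 / (1 + 10^+1.69 + 10^-0.63)
   = 1 / (1 + 48.978 + 0.23442) = 1/50.212 = 0.01992
[CO3²⁻] = α₂ × DIC = 0.01992 × 3.17 = 0.06313 mmol/L
Ksp = 10^(−8.45) = 3.548×10^-9
Ω = [Ca²⁺][CO3²⁻]/Ksp = (0.788×10^-3)(6.313×10^-5) / 3.548×10^-9 = 14.0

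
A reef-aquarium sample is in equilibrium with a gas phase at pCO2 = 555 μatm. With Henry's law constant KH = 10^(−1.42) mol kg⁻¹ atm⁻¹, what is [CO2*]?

KH = 10^(−1.42) = 3.802×10^-2 mol kg⁻¹ atm⁻¹
[CO2*] = KH · pCO2 = 3.802×10^-2 × 555×10^-6 atm = 2.11×10^-5 mol/kg

[CO2*] = 21.1 μmol/kg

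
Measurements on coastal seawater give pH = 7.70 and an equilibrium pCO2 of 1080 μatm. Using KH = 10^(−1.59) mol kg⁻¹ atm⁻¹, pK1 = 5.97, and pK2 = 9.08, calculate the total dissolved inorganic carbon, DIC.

[CO2*] = KH · pCO2 = 10^(−1.59) × 1080×10^-6 = 2.776×10^-5 mol/kg
α₀ = 1/(1 + K1/[H⁺] + K1K2/[H⁺]²) = 1/(1 + 10^+1.73 + 10^+0.35) = 0.01756
DIC = [CO2*]/α₀ = 2.776×10^-5 / 0.01756 = 1.58 mmol/kg

DIC = 1.58 mmol/kg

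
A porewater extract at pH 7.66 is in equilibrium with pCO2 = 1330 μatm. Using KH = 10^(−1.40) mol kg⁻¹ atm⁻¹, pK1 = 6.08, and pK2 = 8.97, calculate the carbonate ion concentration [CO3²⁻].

[CO3²⁻] = 0.0986 mmol/kg

[CO2*] = KH · pCO2 = 10^(−1.40) × 1330×10^-6 = 5.295×10^-5 mol/kg
α₀ = 1/(1 + K1/[H⁺] + K1K2/[H⁺]²) = 1/(1 + 10^+1.58 + 10^+0.27) = 0.02446
DIC = [CO2*]/α₀ = 5.295×10^-5 / 0.02446 = 2.165 mmol/kg
[CO3²⁻] = α₂·DIC; α₂ = 0.04555, so [CO3²⁻] = 0.04555 × 2.165 = 0.0986 mmol/kg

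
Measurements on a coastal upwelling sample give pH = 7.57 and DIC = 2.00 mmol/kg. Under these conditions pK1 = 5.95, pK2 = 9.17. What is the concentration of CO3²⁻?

[CO3²⁻] = 0.0479 mmol/kg

α₂ = 1 / (1 + [H⁺]/K2 + [H⁺]²/(K1K2)) = 1 / (1 + 10^+1.60 + 10^-0.02)
   = 1 / (1 + 39.811 + 0.95499) = 1/41.766 = 0.02394
[CO3²⁻] = α₂ × DIC = 0.02394 × 2.00 = 0.0479 mmol/kg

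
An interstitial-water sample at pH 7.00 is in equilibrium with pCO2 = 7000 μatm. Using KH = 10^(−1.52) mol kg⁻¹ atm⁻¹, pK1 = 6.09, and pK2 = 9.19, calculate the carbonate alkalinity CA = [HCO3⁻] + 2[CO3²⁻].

CA = 1.74 mmol/kg

[CO2*] = KH · pCO2 = 10^(−1.52) × 7000×10^-6 = 2.114×10^-4 mol/kg
α₀ = 1/(1 + K1/[H⁺] + K1K2/[H⁺]²) = 1/(1 + 10^+0.91 + 10^-1.28) = 0.1089
DIC = [CO2*]/α₀ = 2.114×10^-4 / 0.1089 = 1.941 mmol/kg
CA = (α₁ + 2α₂)·DIC = (0.8854 + 2×0.005716) × 1.941 = 1.74 mmol/kg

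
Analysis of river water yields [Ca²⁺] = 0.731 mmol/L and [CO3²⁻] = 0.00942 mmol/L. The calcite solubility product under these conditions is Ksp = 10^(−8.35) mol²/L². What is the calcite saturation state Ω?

Ω = 1.54

Ksp = 10^(−8.35) = 4.467×10^-9
Ω = [Ca²⁺][CO3²⁻]/Ksp = (0.731×10^-3)(0.00942×10^-3) / 4.467×10^-9 = 1.54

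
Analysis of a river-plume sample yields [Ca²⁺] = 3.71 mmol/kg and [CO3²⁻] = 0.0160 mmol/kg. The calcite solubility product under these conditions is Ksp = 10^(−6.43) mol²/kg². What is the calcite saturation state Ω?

Ω = 0.160

Ksp = 10^(−6.43) = 3.715×10^-7
Ω = [Ca²⁺][CO3²⁻]/Ksp = (3.71×10^-3)(0.0160×10^-3) / 3.715×10^-7 = 0.160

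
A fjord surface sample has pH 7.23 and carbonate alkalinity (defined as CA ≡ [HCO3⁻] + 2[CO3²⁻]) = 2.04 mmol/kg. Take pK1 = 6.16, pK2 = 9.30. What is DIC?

CA = [HCO3⁻] + 2[CO3²⁻] = (α₁ + 2α₂)·DIC
At pH 7.23: [H⁺]/K1 = 10^-1.07 = 0.085114, K2/[H⁺] = 10^-2.07 = 0.0085114
α₁ = 1/(1 + 0.085114 + 0.0085114) = 1/1.0936 = 0.9144; α₂ = α₁·K2/[H⁺] = 0.007783
α₁ + 2α₂ = 0.9300
DIC = CA / (α₁ + 2α₂) = 2.04 / 0.9300 = 2.19 mmol/kg

DIC = 2.19 mmol/kg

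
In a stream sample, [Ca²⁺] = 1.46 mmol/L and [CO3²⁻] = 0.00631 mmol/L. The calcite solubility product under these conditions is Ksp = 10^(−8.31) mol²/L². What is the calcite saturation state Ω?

Ksp = 10^(−8.31) = 4.898×10^-9
Ω = [Ca²⁺][CO3²⁻]/Ksp = (1.46×10^-3)(0.00631×10^-3) / 4.898×10^-9 = 1.88

Ω = 1.88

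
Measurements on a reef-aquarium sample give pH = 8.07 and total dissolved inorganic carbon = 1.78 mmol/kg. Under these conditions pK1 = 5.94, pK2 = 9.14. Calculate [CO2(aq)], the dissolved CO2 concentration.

α₀ = 1 / (1 + K1/[H⁺] + K1K2/[H⁺]²) = 1 / (1 + 10^+2.13 + 10^+1.06)
   = 1 / (1 + 134.90 + 11.482) = 1/147.38 = 0.006785
[CO2*] = α₀ × DIC = 0.006785 × 1.78 = 0.0121 mmol/kg = 12.1 μmol/kg

[CO2*] = 12.1 μmol/kg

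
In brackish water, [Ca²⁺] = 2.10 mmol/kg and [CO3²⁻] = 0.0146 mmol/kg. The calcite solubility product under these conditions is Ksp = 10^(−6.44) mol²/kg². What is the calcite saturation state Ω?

Ksp = 10^(−6.44) = 3.631×10^-7
Ω = [Ca²⁺][CO3²⁻]/Ksp = (2.10×10^-3)(0.0146×10^-3) / 3.631×10^-7 = 0.0844

Ω = 0.0844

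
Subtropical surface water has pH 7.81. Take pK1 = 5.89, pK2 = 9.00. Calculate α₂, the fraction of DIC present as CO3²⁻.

α₂ = 0.0600

α₂ = 1 / (1 + [H⁺]/K2 + [H⁺]²/(K1K2)) = 1 / (1 + 10^+1.19 + 10^-0.73)
   = 1 / (1 + 15.488 + 0.18621) = 1/16.674 = 0.05997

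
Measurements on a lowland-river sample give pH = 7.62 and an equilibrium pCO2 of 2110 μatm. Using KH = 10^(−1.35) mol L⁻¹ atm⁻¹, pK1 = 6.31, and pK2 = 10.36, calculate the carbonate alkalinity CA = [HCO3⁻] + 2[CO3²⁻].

CA = 1.93 mmol/L

[CO2*] = KH · pCO2 = 10^(−1.35) × 2110×10^-6 = 9.425×10^-5 mol/L
α₀ = 1/(1 + K1/[H⁺] + K1K2/[H⁺]²) = 1/(1 + 10^+1.31 + 10^-1.43) = 0.04661
DIC = [CO2*]/α₀ = 9.425×10^-5 / 0.04661 = 2.022 mmol/L
CA = (α₁ + 2α₂)·DIC = (0.9517 + 2×0.001732) × 2.022 = 1.93 mmol/L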